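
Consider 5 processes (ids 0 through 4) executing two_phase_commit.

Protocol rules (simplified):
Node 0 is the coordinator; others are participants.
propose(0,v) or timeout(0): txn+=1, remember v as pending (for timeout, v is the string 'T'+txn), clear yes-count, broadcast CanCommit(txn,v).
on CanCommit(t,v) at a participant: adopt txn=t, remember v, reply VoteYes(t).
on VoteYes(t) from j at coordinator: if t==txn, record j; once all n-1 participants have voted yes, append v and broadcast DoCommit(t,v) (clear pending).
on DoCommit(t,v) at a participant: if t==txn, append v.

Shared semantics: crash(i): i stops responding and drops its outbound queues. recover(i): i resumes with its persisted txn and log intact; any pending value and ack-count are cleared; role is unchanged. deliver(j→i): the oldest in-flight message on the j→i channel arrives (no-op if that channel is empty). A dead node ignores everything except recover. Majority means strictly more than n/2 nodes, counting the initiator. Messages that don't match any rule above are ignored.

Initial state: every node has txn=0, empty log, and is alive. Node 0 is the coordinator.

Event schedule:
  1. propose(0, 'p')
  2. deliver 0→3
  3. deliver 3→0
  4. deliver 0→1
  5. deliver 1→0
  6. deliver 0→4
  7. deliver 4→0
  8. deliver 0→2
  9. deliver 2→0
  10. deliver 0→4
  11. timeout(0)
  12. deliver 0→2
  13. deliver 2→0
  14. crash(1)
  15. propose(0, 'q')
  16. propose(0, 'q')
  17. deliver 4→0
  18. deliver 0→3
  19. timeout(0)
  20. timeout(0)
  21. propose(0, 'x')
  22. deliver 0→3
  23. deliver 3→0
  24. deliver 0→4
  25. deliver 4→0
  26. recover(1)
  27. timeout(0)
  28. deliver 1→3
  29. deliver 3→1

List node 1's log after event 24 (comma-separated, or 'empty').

empty

1. propose(0,'p'):  <0:coor t1 ->
2. deliver 0→3:  <3:part t1 ->
3. deliver 3→0:  nop
4. deliver 0→1:  <1:part t1 ->
5. deliver 1→0:  nop
6. deliver 0→4:  <4:part t1 ->
7. deliver 4→0:  nop
8. deliver 0→2:  <2:part t1 ->
9. deliver 2→0:  <0:coor t1 p>
10. deliver 0→4:  <4:part t1 p>
11. timeout(0):  <0:coor t2 p>
12. deliver 0→2:  <2:part t1 p>
13. deliver 2→0:  nop
14. crash(1):  <1:✗part t1 ->
15. propose(0,'q'):  <0:coor t3 p>
16. propose(0,'q'):  <0:coor t4 p>
17. deliver 4→0:  nop
18. deliver 0→3:  <3:part t1 p>
19. timeout(0):  <0:coor t5 p>
20. timeout(0):  <0:coor t6 p>
21. propose(0,'x'):  <0:coor t7 p>
22. deliver 0→3:  <3:part t2 p>
23. deliver 3→0:  nop
24. deliver 0→4:  <4:part t2 p>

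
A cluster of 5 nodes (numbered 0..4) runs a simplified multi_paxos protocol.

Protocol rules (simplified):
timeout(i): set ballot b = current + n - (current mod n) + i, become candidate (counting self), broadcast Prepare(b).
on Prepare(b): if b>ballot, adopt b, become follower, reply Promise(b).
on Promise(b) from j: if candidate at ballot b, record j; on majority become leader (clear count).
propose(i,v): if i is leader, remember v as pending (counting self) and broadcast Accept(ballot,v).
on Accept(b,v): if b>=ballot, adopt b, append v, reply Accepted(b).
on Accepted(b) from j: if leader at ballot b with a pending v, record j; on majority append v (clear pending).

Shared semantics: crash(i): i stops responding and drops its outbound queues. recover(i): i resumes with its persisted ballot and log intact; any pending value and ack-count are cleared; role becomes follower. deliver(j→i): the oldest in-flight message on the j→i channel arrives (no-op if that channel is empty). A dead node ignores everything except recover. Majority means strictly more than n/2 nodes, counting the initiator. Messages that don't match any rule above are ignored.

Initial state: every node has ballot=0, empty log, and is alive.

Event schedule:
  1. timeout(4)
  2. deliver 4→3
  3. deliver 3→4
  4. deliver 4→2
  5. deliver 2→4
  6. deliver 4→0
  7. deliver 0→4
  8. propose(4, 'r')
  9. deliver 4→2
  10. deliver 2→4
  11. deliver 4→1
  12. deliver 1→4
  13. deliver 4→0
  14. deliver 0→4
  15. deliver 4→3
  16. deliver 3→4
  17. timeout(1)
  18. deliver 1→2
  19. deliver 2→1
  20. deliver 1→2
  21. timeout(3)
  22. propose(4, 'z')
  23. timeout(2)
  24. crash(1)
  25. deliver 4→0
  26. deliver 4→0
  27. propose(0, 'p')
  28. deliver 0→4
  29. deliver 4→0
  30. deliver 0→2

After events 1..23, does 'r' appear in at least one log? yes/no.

yes

1. timeout(4):  <4:cand b9 ->
2. deliver 4→3:  <3:foll b9 ->
3. deliver 3→4:  nop
4. deliver 4→2:  <2:foll b9 ->
5. deliver 2→4:  <4:lead b9 ->
6. deliver 4→0:  <0:foll b9 ->
7. deliver 0→4:  nop
8. propose(4,'r'):  nop
9. deliver 4→2:  <2:foll b9 r>
10. deliver 2→4:  nop
11. deliver 4→1:  <1:foll b9 ->
12. deliver 1→4:  nop
13. deliver 4→0:  <0:foll b9 r>
14. deliver 0→4:  <4:lead b9 r>
15. deliver 4→3:  <3:foll b9 r>
16. deliver 3→4:  nop
17. timeout(1):  <1:cand b11 ->
18. deliver 1→2:  <2:foll b11 r>
19. deliver 2→1:  nop
20. deliver 1→2:  nop
21. timeout(3):  <3:cand b13 r>
22. propose(4,'z'):  nop
23. timeout(2):  <2:cand b17 r>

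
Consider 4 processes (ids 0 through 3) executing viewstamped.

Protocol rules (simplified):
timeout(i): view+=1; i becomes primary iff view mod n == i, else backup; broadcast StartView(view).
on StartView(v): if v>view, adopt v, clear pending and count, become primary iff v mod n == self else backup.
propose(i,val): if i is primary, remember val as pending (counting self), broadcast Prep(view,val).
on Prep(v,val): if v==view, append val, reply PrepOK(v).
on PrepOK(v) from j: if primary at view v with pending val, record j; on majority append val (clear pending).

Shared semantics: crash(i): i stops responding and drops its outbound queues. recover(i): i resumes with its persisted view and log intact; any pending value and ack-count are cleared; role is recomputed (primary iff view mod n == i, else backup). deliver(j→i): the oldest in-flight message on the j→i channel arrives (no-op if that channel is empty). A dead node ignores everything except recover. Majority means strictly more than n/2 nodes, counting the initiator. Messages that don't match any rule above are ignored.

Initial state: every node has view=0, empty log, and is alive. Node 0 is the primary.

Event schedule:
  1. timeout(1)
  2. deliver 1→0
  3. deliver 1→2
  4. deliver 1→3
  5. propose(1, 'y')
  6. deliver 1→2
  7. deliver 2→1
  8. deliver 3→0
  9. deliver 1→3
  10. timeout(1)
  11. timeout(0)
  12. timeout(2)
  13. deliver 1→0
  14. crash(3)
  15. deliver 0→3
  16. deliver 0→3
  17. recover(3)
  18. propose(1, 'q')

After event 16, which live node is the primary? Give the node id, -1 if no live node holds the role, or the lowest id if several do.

2

after 1 — timeout(1): n1:prim/v1/[-]
after 2 — deliver 1→0: n0:back/v1/[-]
after 3 — deliver 1→2: n2:back/v1/[-]
after 4 — deliver 1→3: n3:back/v1/[-]
after 5 — propose(1,'y'): ·
after 6 — deliver 1→2: n2:back/v1/[y]
after 7 — deliver 2→1: ·
after 8 — deliver 3→0: ·
after 9 — deliver 1→3: n3:back/v1/[y]
after 10 — timeout(1): n1:back/v2/[-]
after 11 — timeout(0): n0:back/v2/[-]
after 12 — timeout(2): n2:prim/v2/[y]
after 13 — deliver 1→0: ·
after 14 — crash(3): n3:✗back/v1/[y]
after 15 — deliver 0→3: ·
after 16 — deliver 0→3: ·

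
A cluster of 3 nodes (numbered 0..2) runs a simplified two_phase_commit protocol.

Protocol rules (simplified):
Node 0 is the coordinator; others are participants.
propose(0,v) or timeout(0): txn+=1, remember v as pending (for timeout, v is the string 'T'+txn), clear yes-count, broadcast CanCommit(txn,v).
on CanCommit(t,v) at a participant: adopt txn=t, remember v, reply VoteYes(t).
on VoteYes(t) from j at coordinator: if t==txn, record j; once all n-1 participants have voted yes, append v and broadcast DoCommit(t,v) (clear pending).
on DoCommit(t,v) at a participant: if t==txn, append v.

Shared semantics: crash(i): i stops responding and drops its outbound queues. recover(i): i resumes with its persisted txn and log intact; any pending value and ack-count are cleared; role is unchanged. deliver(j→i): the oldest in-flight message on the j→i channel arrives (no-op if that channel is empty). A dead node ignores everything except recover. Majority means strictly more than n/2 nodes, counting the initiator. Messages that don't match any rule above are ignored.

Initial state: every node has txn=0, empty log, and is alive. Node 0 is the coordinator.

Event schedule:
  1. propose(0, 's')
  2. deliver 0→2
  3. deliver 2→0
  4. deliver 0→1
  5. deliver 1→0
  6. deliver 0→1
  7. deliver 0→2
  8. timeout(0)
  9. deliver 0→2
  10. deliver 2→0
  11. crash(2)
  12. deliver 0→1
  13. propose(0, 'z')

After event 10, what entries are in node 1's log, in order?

after 1 — propose(0,'s'): n0:coor/t1/[-]
after 2 — deliver 0→2: n2:part/t1/[-]
after 3 — deliver 2→0: ·
after 4 — deliver 0→1: n1:part/t1/[-]
after 5 — deliver 1→0: n0:coor/t1/[s]
after 6 — deliver 0→1: n1:part/t1/[s]
after 7 — deliver 0→2: n2:part/t1/[s]
after 8 — timeout(0): n0:coor/t2/[s]
after 9 — deliver 0→2: n2:part/t2/[s]
after 10 — deliver 2→0: ·

s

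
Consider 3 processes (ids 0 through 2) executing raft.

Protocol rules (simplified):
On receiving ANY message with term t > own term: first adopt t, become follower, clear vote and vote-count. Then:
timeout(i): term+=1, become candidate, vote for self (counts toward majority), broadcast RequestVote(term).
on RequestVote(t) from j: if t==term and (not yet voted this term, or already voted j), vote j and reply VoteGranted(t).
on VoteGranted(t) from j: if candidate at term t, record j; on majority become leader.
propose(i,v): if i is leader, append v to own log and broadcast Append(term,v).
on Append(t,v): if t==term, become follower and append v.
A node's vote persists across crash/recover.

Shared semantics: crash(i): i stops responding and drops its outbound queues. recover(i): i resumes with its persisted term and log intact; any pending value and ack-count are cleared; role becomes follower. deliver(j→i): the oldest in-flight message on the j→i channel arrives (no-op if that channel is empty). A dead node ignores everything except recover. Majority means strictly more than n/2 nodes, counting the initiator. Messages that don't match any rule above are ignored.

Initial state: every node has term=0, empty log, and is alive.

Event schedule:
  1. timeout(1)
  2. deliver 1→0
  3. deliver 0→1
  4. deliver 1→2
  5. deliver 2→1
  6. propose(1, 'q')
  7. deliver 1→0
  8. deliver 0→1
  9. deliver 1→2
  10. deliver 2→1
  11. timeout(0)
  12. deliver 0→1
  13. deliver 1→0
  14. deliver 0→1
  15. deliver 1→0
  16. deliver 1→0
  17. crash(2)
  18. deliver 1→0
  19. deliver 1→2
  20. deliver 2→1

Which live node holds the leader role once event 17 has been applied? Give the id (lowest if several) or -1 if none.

e1 timeout(1): 1[cand,t=1,-]
e2 deliver 1→0: 0[foll,t=1,-]
e3 deliver 0→1: 1[lead,t=1,-]
e4 deliver 1→2: 2[foll,t=1,-]
e5 deliver 2→1: ·
e6 propose(1,'q'): 1[lead,t=1,q]
e7 deliver 1→0: 0[foll,t=1,q]
e8 deliver 0→1: ·
e9 deliver 1→2: 2[foll,t=1,q]
e10 deliver 2→1: ·
e11 timeout(0): 0[cand,t=2,q]
e12 deliver 0→1: 1[foll,t=2,q]
e13 deliver 1→0: 0[lead,t=2,q]
e14 deliver 0→1: ·
e15 deliver 1→0: ·
e16 deliver 1→0: ·
e17 crash(2): 2[✗foll,t=1,q]

0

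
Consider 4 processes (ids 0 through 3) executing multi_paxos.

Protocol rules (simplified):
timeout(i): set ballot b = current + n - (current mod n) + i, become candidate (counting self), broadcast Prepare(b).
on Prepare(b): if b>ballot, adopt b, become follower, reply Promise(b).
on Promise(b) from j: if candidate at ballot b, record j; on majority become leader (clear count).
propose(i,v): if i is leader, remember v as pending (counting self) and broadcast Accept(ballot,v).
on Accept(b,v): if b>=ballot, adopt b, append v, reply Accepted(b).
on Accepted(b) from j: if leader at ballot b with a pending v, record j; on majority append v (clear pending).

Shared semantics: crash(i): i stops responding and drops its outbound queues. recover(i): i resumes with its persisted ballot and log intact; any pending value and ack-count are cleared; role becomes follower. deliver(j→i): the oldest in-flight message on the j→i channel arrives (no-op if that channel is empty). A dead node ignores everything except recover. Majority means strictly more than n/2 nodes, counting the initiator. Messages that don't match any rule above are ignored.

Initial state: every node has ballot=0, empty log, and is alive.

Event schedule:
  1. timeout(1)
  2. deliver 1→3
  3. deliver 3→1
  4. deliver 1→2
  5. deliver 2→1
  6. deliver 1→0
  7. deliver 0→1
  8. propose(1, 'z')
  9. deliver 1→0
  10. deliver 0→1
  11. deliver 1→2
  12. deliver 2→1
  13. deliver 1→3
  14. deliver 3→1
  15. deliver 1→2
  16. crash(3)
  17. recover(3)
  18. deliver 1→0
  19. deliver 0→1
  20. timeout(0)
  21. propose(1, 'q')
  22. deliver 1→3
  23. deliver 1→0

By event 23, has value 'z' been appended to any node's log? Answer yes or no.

1. timeout(1):  <1:cand b5 ->
2. deliver 1→3:  <3:foll b5 ->
3. deliver 3→1:  nop
4. deliver 1→2:  <2:foll b5 ->
5. deliver 2→1:  <1:lead b5 ->
6. deliver 1→0:  <0:foll b5 ->
7. deliver 0→1:  nop
8. propose(1,'z'):  nop
9. deliver 1→0:  <0:foll b5 z>
10. deliver 0→1:  nop
11. deliver 1→2:  <2:foll b5 z>
12. deliver 2→1:  <1:lead b5 z>
13. deliver 1→3:  <3:foll b5 z>
14. deliver 3→1:  nop
15. deliver 1→2:  nop
16. crash(3):  <3:✗foll b5 z>
17. recover(3):  <3:foll b5 z>
18. deliver 1→0:  nop
19. deliver 0→1:  nop
20. timeout(0):  <0:cand b8 z>
21. propose(1,'q'):  nop
22. deliver 1→3:  <3:foll b5 z,q>
23. deliver 1→0:  nop

yes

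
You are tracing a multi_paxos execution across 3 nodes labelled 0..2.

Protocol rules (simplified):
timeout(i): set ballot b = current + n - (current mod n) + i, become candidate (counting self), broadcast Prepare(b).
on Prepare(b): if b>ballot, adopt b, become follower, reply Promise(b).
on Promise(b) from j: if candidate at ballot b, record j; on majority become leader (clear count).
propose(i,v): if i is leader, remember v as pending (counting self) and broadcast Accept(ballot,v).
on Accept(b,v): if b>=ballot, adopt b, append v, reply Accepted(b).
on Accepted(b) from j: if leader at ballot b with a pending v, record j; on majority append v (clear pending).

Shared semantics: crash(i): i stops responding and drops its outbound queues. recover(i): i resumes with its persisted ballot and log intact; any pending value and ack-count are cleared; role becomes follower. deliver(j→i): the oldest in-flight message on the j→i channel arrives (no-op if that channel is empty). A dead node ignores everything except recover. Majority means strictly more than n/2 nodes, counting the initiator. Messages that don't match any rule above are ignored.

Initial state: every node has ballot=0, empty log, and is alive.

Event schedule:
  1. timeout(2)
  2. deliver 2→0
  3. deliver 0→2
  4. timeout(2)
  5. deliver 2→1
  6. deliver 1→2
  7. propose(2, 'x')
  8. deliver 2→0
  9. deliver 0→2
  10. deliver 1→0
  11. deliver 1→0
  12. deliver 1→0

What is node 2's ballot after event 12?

8

step 1 timeout(2): 2={cand,b=5,log=-}
step 2 deliver 2→0: 0={foll,b=5,log=-}
step 3 deliver 0→2: 2={lead,b=5,log=-}
step 4 timeout(2): 2={cand,b=8,log=-}
step 5 deliver 2→1: 1={foll,b=5,log=-}
step 6 deliver 1→2: —
step 7 propose(2,'x'): —
step 8 deliver 2→0: 0={foll,b=8,log=-}
step 9 deliver 0→2: 2={lead,b=8,log=-}
step 10 deliver 1→0: —
step 11 deliver 1→0: —
step 12 deliver 1→0: —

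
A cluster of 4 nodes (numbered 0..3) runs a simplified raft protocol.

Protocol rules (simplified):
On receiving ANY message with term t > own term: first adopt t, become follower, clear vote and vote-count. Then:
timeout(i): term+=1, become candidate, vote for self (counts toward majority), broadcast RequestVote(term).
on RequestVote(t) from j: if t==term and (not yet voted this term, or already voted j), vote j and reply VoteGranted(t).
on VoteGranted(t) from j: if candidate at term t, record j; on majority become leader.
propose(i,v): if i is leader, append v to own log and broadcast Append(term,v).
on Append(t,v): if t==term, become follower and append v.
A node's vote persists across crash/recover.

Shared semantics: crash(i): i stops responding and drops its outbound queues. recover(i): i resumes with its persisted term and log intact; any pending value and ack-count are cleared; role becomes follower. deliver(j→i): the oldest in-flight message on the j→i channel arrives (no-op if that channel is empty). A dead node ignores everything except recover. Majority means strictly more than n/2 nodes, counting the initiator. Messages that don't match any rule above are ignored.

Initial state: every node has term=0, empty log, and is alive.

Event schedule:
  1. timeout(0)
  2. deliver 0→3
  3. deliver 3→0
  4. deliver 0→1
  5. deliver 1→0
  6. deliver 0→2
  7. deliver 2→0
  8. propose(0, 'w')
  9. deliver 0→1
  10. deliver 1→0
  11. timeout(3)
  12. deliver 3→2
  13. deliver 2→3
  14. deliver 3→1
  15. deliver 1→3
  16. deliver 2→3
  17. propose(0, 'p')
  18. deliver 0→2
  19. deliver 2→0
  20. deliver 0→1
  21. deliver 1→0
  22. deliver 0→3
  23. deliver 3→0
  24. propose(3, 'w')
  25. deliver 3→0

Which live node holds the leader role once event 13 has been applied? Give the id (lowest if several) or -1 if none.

[1] timeout(0) → N0(cand t1 [-])
[2] deliver 0→3 → N3(foll t1 [-])
[3] deliver 3→0 → ∅
[4] deliver 0→1 → N1(foll t1 [-])
[5] deliver 1→0 → N0(lead t1 [-])
[6] deliver 0→2 → N2(foll t1 [-])
[7] deliver 2→0 → ∅
[8] propose(0,'w') → N0(lead t1 [w])
[9] deliver 0→1 → N1(foll t1 [w])
[10] deliver 1→0 → ∅
[11] timeout(3) → N3(cand t2 [-])
[12] deliver 3→2 → N2(foll t2 [-])
[13] deliver 2→3 → ∅

0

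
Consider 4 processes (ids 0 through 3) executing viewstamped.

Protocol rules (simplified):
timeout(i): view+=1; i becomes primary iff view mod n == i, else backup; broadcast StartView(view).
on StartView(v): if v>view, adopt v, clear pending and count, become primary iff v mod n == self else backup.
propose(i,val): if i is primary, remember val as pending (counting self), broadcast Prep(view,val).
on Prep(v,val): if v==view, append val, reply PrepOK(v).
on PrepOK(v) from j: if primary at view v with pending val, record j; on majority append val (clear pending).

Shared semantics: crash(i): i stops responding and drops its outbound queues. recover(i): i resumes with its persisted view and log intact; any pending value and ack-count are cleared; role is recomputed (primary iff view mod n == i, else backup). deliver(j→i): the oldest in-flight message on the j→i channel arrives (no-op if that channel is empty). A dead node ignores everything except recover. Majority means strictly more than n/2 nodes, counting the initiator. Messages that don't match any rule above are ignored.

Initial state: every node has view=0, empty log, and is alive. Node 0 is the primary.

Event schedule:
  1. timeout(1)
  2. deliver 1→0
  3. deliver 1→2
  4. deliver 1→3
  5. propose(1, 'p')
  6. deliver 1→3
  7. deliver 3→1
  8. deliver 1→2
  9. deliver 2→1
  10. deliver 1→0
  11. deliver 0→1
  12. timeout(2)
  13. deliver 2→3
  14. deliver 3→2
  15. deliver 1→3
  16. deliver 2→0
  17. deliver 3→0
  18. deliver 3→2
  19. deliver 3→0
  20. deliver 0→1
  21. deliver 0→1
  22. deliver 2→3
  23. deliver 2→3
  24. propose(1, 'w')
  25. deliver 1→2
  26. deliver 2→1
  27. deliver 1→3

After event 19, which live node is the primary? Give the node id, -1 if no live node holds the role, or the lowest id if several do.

step 1 timeout(1): 1={prim,v=1,log=-}
step 2 deliver 1→0: 0={back,v=1,log=-}
step 3 deliver 1→2: 2={back,v=1,log=-}
step 4 deliver 1→3: 3={back,v=1,log=-}
step 5 propose(1,'p'): —
step 6 deliver 1→3: 3={back,v=1,log=p}
step 7 deliver 3→1: —
step 8 deliver 1→2: 2={back,v=1,log=p}
step 9 deliver 2→1: 1={prim,v=1,log=p}
step 10 deliver 1→0: 0={back,v=1,log=p}
step 11 deliver 0→1: —
step 12 timeout(2): 2={prim,v=2,log=p}
step 13 deliver 2→3: 3={back,v=2,log=p}
step 14 deliver 3→2: —
step 15 deliver 1→3: —
step 16 deliver 2→0: 0={back,v=2,log=p}
step 17 deliver 3→0: —
step 18 deliver 3→2: —
step 19 deliver 3→0: —

1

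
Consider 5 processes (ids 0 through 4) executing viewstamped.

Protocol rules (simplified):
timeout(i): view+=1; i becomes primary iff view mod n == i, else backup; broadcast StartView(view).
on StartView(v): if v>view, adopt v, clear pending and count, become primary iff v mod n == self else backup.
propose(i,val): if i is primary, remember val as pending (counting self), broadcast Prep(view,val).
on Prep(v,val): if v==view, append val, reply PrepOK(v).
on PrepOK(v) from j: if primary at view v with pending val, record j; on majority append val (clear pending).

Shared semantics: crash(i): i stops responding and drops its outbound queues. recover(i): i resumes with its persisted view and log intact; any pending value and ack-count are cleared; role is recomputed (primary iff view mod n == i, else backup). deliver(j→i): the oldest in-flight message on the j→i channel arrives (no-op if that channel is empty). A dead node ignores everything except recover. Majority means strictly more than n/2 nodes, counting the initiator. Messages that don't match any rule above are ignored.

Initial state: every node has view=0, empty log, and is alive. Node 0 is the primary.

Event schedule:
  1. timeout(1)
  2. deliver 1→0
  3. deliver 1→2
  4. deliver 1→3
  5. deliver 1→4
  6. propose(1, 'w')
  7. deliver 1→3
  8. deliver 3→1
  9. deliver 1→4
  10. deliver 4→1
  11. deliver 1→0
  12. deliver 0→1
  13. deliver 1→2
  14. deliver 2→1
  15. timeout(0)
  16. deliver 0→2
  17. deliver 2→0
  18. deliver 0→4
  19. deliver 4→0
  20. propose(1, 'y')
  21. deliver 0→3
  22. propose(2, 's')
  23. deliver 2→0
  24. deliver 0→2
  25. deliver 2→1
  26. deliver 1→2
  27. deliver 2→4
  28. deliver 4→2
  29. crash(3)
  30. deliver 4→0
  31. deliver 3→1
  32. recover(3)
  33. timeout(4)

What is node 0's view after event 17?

e1 timeout(1): 1[prim,v=1,-]
e2 deliver 1→0: 0[back,v=1,-]
e3 deliver 1→2: 2[back,v=1,-]
e4 deliver 1→3: 3[back,v=1,-]
e5 deliver 1→4: 4[back,v=1,-]
e6 propose(1,'w'): ·
e7 deliver 1→3: 3[back,v=1,w]
e8 deliver 3→1: ·
e9 deliver 1→4: 4[back,v=1,w]
e10 deliver 4→1: 1[prim,v=1,w]
e11 deliver 1→0: 0[back,v=1,w]
e12 deliver 0→1: ·
e13 deliver 1→2: 2[back,v=1,w]
e14 deliver 2→1: ·
e15 timeout(0): 0[back,v=2,w]
e16 deliver 0→2: 2[prim,v=2,w]
e17 deliver 2→0: ·

2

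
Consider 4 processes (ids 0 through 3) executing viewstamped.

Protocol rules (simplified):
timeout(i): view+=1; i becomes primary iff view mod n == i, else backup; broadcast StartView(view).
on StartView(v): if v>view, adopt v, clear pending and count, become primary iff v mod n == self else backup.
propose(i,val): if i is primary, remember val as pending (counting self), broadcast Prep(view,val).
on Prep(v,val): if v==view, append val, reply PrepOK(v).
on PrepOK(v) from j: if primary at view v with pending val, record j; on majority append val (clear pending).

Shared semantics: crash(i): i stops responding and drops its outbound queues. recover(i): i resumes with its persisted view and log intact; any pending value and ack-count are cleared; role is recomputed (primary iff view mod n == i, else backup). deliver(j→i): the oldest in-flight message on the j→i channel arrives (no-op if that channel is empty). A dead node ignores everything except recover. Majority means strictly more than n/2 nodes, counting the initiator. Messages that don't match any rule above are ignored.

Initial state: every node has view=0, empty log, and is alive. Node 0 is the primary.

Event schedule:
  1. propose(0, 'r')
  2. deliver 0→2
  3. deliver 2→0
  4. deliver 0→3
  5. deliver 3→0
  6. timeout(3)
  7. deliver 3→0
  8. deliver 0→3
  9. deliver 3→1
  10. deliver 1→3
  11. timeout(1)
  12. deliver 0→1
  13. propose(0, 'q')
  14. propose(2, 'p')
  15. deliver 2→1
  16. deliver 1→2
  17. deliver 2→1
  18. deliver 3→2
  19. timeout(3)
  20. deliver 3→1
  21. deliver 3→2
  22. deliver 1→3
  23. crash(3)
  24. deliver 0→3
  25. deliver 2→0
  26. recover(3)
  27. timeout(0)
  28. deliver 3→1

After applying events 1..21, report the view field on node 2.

2

1. propose(0,'r'):  nop
2. deliver 0→2:  <2:back v0 r>
3. deliver 2→0:  nop
4. deliver 0→3:  <3:back v0 r>
5. deliver 3→0:  <0:prim v0 r>
6. timeout(3):  <3:back v1 r>
7. deliver 3→0:  <0:back v1 r>
8. deliver 0→3:  nop
9. deliver 3→1:  <1:prim v1 ->
10. deliver 1→3:  nop
11. timeout(1):  <1:back v2 ->
12. deliver 0→1:  nop
13. propose(0,'q'):  nop
14. propose(2,'p'):  nop
15. deliver 2→1:  nop
16. deliver 1→2:  <2:prim v2 r>
17. deliver 2→1:  nop
18. deliver 3→2:  nop
19. timeout(3):  <3:back v2 r>
20. deliver 3→1:  nop
21. deliver 3→2:  nop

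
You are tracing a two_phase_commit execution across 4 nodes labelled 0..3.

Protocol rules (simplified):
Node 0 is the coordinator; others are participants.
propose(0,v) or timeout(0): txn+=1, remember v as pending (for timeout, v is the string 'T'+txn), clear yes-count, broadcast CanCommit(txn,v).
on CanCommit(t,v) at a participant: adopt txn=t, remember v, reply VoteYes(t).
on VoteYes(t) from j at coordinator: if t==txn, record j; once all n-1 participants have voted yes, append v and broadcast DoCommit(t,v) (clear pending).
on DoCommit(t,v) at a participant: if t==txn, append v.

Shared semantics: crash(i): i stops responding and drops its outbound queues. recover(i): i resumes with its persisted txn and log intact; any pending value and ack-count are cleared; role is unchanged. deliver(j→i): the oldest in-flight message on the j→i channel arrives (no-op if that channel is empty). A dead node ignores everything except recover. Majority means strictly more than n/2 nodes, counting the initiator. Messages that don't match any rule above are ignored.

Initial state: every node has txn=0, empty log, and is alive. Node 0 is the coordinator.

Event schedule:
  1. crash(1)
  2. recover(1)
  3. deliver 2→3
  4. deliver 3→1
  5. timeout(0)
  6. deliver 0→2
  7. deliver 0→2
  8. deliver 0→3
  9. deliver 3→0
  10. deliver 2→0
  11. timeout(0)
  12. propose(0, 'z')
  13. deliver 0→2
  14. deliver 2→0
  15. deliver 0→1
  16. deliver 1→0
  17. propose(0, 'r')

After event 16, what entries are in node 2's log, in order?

1. crash(1):  <1:✗part t0 ->
2. recover(1):  <1:part t0 ->
3. deliver 2→3:  nop
4. deliver 3→1:  nop
5. timeout(0):  <0:coor t1 ->
6. deliver 0→2:  <2:part t1 ->
7. deliver 0→2:  nop
8. deliver 0→3:  <3:part t1 ->
9. deliver 3→0:  nop
10. deliver 2→0:  nop
11. timeout(0):  <0:coor t2 ->
12. propose(0,'z'):  <0:coor t3 ->
13. deliver 0→2:  <2:part t2 ->
14. deliver 2→0:  nop
15. deliver 0→1:  <1:part t1 ->
16. deliver 1→0:  nop

empty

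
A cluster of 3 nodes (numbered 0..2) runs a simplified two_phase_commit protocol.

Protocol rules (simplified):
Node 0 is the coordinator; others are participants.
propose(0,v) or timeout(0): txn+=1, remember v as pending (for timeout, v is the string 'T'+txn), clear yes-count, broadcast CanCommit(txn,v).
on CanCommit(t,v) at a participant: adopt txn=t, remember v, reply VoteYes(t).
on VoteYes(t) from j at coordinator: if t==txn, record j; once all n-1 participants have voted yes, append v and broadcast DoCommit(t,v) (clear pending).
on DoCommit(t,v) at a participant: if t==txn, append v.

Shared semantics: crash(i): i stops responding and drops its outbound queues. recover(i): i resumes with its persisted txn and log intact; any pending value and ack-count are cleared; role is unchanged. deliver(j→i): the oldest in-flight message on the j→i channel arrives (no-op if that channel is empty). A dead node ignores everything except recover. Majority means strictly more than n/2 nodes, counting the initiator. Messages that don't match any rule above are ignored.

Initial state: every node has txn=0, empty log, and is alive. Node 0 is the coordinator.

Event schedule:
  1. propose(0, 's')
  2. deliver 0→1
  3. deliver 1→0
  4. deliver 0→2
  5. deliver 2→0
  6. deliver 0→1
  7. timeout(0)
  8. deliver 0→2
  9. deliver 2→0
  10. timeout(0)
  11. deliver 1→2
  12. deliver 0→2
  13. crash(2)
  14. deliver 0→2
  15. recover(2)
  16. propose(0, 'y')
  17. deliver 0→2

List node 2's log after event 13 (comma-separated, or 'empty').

s

after 1 — propose(0,'s'): n0:coor/t1/[-]
after 2 — deliver 0→1: n1:part/t1/[-]
after 3 — deliver 1→0: ·
after 4 — deliver 0→2: n2:part/t1/[-]
after 5 — deliver 2→0: n0:coor/t1/[s]
after 6 — deliver 0→1: n1:part/t1/[s]
after 7 — timeout(0): n0:coor/t2/[s]
after 8 — deliver 0→2: n2:part/t1/[s]
after 9 — deliver 2→0: ·
after 10 — timeout(0): n0:coor/t3/[s]
after 11 — deliver 1→2: ·
after 12 — deliver 0→2: n2:part/t2/[s]
after 13 — crash(2): n2:✗part/t2/[s]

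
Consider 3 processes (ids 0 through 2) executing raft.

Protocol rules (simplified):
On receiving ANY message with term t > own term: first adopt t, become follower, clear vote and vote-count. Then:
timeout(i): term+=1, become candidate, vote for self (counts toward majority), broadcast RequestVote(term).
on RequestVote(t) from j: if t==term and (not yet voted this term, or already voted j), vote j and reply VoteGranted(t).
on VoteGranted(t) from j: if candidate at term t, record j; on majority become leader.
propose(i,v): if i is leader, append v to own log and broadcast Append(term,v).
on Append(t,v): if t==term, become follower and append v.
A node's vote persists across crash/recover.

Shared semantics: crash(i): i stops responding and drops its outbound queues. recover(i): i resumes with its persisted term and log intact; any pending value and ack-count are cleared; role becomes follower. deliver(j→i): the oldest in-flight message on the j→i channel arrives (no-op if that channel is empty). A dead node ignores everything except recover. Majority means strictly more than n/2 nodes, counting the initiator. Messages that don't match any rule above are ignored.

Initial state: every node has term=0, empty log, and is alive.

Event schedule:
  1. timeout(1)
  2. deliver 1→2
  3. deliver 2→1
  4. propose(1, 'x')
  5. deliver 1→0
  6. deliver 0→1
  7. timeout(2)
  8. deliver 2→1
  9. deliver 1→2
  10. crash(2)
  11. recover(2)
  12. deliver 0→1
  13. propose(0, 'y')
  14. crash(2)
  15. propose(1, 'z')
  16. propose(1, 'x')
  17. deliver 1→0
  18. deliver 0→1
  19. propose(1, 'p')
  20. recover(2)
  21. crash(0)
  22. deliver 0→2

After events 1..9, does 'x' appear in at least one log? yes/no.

yes

e1 timeout(1): 1[cand,t=1,-]
e2 deliver 1→2: 2[foll,t=1,-]
e3 deliver 2→1: 1[lead,t=1,-]
e4 propose(1,'x'): 1[lead,t=1,x]
e5 deliver 1→0: 0[foll,t=1,-]
e6 deliver 0→1: ·
e7 timeout(2): 2[cand,t=2,-]
e8 deliver 2→1: 1[foll,t=2,x]
e9 deliver 1→2: ·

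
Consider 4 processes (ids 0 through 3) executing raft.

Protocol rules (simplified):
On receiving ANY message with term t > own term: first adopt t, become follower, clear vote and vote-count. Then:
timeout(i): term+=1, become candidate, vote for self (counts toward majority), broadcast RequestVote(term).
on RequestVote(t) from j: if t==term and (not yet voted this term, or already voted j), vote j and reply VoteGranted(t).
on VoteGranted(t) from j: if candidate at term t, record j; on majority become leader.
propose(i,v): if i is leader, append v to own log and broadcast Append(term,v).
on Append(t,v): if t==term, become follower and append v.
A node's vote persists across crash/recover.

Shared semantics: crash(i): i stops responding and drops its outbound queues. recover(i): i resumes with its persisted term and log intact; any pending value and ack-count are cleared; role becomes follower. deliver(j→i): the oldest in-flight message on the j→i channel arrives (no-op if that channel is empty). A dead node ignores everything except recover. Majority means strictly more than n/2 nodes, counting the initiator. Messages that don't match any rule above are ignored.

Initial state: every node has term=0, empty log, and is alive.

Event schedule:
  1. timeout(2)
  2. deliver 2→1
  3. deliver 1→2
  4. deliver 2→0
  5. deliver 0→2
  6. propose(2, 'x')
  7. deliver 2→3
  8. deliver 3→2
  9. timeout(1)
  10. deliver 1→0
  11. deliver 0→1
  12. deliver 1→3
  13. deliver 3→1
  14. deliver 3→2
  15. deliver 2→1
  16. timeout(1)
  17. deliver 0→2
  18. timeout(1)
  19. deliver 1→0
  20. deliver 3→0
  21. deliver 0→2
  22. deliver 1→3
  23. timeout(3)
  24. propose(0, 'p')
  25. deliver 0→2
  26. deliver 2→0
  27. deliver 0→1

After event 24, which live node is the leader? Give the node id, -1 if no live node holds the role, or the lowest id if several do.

step 1 timeout(2): 2={cand,t=1,log=-}
step 2 deliver 2→1: 1={foll,t=1,log=-}
step 3 deliver 1→2: —
step 4 deliver 2→0: 0={foll,t=1,log=-}
step 5 deliver 0→2: 2={lead,t=1,log=-}
step 6 propose(2,'x'): 2={lead,t=1,log=x}
step 7 deliver 2→3: 3={foll,t=1,log=-}
step 8 deliver 3→2: —
step 9 timeout(1): 1={cand,t=2,log=-}
step 10 deliver 1→0: 0={foll,t=2,log=-}
step 11 deliver 0→1: —
step 12 deliver 1→3: 3={foll,t=2,log=-}
step 13 deliver 3→1: 1={lead,t=2,log=-}
step 14 deliver 3→2: —
step 15 deliver 2→1: —
step 16 timeout(1): 1={cand,t=3,log=-}
step 17 deliver 0→2: —
step 18 timeout(1): 1={cand,t=4,log=-}
step 19 deliver 1→0: 0={foll,t=3,log=-}
step 20 deliver 3→0: —
step 21 deliver 0→2: —
step 22 deliver 1→3: 3={foll,t=3,log=-}
step 23 timeout(3): 3={cand,t=4,log=-}
step 24 propose(0,'p'): —

2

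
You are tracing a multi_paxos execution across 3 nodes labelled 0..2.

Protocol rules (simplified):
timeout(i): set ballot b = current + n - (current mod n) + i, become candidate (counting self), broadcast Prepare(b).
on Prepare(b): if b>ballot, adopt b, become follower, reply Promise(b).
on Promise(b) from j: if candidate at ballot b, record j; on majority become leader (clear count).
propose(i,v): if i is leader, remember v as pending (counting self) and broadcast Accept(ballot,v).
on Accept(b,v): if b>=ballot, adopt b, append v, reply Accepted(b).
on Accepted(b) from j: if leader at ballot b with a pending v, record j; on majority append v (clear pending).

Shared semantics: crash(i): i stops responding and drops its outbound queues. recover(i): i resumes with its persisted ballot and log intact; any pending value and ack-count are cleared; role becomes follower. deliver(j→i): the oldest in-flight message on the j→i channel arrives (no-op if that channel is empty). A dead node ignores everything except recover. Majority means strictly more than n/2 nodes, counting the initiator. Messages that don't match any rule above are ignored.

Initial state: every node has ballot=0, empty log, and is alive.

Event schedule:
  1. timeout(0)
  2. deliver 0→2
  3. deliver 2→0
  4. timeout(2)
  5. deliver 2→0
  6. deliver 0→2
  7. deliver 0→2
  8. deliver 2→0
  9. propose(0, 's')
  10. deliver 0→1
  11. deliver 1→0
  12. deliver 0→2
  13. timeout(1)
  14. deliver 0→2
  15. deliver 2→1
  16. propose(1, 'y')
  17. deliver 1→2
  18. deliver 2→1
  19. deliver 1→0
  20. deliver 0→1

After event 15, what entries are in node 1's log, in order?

empty

[1] timeout(0) → N0(cand b3 [-])
[2] deliver 0→2 → N2(foll b3 [-])
[3] deliver 2→0 → N0(lead b3 [-])
[4] timeout(2) → N2(cand b8 [-])
[5] deliver 2→0 → N0(foll b8 [-])
[6] deliver 0→2 → N2(lead b8 [-])
[7] deliver 0→2 → ∅
[8] deliver 2→0 → ∅
[9] propose(0,'s') → ∅
[10] deliver 0→1 → N1(foll b3 [-])
[11] deliver 1→0 → ∅
[12] deliver 0→2 → ∅
[13] timeout(1) → N1(cand b7 [-])
[14] deliver 0→2 → ∅
[15] deliver 2→1 → N1(foll b8 [-])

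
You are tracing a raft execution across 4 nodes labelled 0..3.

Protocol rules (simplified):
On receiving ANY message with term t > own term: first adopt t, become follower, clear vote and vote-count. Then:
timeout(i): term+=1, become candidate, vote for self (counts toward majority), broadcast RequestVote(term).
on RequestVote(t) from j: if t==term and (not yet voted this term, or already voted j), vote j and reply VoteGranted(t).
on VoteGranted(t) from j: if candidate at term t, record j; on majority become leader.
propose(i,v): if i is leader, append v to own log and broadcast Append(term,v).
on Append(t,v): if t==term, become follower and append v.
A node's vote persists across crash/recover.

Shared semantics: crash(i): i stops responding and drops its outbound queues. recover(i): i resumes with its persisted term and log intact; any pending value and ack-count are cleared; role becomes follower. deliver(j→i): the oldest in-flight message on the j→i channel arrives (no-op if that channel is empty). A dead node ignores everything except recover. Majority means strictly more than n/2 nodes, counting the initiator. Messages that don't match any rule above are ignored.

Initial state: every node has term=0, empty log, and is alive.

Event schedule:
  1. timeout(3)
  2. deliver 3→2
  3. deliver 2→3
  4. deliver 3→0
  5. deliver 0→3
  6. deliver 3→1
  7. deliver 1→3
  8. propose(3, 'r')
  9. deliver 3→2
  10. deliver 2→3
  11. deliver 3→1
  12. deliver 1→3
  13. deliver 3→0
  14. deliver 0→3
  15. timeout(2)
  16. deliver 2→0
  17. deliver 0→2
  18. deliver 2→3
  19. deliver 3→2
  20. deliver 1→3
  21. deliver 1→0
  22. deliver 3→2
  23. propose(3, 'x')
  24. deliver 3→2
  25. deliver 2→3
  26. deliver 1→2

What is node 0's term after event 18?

e1 timeout(3): 3[cand,t=1,-]
e2 deliver 3→2: 2[foll,t=1,-]
e3 deliver 2→3: ·
e4 deliver 3→0: 0[foll,t=1,-]
e5 deliver 0→3: 3[lead,t=1,-]
e6 deliver 3→1: 1[foll,t=1,-]
e7 deliver 1→3: ·
e8 propose(3,'r'): 3[lead,t=1,r]
e9 deliver 3→2: 2[foll,t=1,r]
e10 deliver 2→3: ·
e11 deliver 3→1: 1[foll,t=1,r]
e12 deliver 1→3: ·
e13 deliver 3→0: 0[foll,t=1,r]
e14 deliver 0→3: ·
e15 timeout(2): 2[cand,t=2,r]
e16 deliver 2→0: 0[foll,t=2,r]
e17 deliver 0→2: ·
e18 deliver 2→3: 3[foll,t=2,r]

2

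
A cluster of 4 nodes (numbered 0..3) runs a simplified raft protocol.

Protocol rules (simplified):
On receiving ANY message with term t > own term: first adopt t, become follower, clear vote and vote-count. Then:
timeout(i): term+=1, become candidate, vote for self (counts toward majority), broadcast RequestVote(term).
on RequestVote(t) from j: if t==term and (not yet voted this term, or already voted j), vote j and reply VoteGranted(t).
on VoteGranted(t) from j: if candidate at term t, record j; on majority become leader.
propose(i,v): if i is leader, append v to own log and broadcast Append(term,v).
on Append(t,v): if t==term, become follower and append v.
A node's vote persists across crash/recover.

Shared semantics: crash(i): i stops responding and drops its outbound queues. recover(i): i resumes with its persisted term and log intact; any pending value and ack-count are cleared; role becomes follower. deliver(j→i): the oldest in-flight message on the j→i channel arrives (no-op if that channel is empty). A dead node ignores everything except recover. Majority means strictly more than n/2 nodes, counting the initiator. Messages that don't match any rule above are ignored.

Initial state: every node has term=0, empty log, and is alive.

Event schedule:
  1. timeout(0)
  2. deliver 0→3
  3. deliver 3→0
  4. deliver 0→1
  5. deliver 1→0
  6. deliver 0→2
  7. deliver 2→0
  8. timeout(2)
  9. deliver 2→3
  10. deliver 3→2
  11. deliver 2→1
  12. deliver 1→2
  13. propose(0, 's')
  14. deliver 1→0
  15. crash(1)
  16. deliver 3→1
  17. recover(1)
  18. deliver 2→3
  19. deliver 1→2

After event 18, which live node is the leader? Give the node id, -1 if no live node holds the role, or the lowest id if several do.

[1] timeout(0) → N0(cand t1 [-])
[2] deliver 0→3 → N3(foll t1 [-])
[3] deliver 3→0 → ∅
[4] deliver 0→1 → N1(foll t1 [-])
[5] deliver 1→0 → N0(lead t1 [-])
[6] deliver 0→2 → N2(foll t1 [-])
[7] deliver 2→0 → ∅
[8] timeout(2) → N2(cand t2 [-])
[9] deliver 2→3 → N3(foll t2 [-])
[10] deliver 3→2 → ∅
[11] deliver 2→1 → N1(foll t2 [-])
[12] deliver 1→2 → N2(lead t2 [-])
[13] propose(0,'s') → N0(lead t1 [s])
[14] deliver 1→0 → ∅
[15] crash(1) → N1(✗foll t2 [-])
[16] deliver 3→1 → ∅
[17] recover(1) → N1(foll t2 [-])
[18] deliver 2→3 → ∅

0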